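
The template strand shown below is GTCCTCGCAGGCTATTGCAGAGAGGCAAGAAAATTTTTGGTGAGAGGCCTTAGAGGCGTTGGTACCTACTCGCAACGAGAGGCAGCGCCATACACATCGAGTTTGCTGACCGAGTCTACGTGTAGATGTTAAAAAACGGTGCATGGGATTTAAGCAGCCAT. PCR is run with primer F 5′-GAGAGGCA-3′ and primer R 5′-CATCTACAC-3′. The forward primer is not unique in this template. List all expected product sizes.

109 bp, 52 bp

The forward primer GAGAGGCA matches the top strand at positions 20–27, 77–84.
The reverse primer's reverse complement is GTGTAGATG, matching at positions 120–128.
Each forward site pairs with the reverse site to give a product ending at position 128: sizes 109, 52 bp.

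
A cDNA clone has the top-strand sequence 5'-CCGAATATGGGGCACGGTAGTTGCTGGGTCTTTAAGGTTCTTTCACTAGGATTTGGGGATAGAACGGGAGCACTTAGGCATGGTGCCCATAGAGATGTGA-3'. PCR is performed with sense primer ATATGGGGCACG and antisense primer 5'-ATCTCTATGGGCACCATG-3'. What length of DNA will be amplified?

Forward primer ATATGGGGCACG is found on the top strand at positions 5–16.
The reverse primer's reverse complement is CATGGTGCCCATAGAGAT, which matches the template at positions 79–96.
Product length = (reverse-primer end) − (forward-primer start) + 1 = 96 − 5 + 1 = 92 bp.

92 bp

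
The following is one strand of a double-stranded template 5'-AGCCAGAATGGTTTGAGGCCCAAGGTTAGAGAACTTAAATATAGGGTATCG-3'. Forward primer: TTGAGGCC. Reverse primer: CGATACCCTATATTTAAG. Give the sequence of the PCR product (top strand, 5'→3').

5'-TTGAGGCCCAAGGTTAGAGAACTTAAATATAGGGTATCG-3'

Forward primer TTGAGGCC is found on the top strand at positions 13–20.
Reverse complement of the reverse primer: CTTAAATATAGGGTATCG. This occurs on the top strand at positions 34–51.
The product is the template from position 13 through 51 (39 bp).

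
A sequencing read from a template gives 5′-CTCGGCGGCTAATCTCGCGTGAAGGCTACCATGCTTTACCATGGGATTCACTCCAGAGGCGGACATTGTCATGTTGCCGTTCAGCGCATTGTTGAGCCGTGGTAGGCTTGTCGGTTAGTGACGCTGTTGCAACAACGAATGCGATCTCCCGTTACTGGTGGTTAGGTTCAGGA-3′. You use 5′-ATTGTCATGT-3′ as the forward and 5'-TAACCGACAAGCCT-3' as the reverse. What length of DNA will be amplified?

The forward primer matches the template at positions 65–74.
The reverse primer's reverse complement is AGGCTTGTCGGTTA, which matches the template at positions 104–117.
The product runs from position 65 to position 117, so its length is 117 − 65 + 1 = 53 bp.

53 bp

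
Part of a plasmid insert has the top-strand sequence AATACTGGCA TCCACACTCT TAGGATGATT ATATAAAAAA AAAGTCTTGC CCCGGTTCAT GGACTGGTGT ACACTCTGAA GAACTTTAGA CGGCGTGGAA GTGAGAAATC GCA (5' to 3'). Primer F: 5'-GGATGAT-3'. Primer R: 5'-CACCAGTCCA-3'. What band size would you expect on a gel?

The forward primer matches the template at positions 23–29.
Reverse complement of the reverse primer: TGGACTGGTG. This occurs on the top strand at positions 60–69.
The product runs from position 23 to position 69, so its length is 69 − 23 + 1 = 47 bp.

47 bp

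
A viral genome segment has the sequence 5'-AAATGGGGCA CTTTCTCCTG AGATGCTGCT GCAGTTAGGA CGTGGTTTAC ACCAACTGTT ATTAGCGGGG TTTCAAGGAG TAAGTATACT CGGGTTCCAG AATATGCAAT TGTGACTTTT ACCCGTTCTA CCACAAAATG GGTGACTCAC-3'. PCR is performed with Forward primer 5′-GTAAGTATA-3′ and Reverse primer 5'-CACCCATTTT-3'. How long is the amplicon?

65 bp

Forward primer GTAAGTATA is found on the top strand at positions 80–88.
Reverse complement of the reverse primer: AAAATGGGTG. This occurs on the top strand at positions 135–144.
Product length = (reverse-primer end) − (forward-primer start) + 1 = 144 − 80 + 1 = 65 bp.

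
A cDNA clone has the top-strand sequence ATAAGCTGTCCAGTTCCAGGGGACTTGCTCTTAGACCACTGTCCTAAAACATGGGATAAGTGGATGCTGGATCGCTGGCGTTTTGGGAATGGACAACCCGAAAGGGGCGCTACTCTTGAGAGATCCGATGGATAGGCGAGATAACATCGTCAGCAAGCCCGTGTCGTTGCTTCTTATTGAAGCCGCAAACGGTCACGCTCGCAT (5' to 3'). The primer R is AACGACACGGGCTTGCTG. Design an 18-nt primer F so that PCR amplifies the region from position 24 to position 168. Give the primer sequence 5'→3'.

The reverse primer's reverse complement CAGCAAGCCCGTGTCGTT matches the template at positions 151–168; the product starts at position 24.
The forward primer is identical to the top strand over positions 24–41: CTTGCTCTTAGACCACTG.

5'-CTTGCTCTTAGACCACTG-3'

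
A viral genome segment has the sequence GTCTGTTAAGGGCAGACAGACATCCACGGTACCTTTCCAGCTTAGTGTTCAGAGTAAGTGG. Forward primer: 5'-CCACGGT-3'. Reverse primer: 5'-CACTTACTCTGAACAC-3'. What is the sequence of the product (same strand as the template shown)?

5'-CCACGGTACCTTTCCAGCTTAGTGTTCAGAGTAAGTG-3'

Scanning the template, CCACGGT occurs at positions 24–30; this primer anneals to the bottom strand there with its 3' end pointing downstream.
Taking the reverse complement of CACTTACTCTGAACAC gives GTGTTCAGAGTAAGTG, found at positions 45–60 on the template; the primer anneals here to the top strand with its 3' end pointing upstream.
The product is the template from position 24 through 60 (37 bp).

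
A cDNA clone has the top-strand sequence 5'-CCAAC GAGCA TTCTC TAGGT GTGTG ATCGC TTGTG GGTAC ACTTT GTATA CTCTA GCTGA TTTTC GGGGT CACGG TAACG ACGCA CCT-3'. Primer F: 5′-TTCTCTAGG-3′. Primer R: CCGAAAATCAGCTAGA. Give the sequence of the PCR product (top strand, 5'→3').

5'-TTCTCTAGGTGTGTGATCGCTTGTGGGTACACTTTGTATACTCTAGCTGATTTTCGG-3'

Forward primer TTCTCTAGG is found on the top strand at positions 11–19.
Reverse complement of the reverse primer: TCTAGCTGATTTTCGG. This occurs on the top strand at positions 52–67.
The product is the template from position 11 through 67 (57 bp).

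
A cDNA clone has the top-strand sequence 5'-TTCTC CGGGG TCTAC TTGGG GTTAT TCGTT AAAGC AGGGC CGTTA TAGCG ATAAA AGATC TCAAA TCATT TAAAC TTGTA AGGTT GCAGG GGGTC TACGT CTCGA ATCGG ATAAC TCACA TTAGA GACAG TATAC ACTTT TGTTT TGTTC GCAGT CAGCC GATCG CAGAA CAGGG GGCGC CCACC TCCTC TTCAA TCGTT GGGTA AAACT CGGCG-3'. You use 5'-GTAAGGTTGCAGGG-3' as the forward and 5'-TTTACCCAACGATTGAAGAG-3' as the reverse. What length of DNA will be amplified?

Scanning the template, GTAAGGTTGCAGGG occurs at positions 78–91; this primer anneals to the bottom strand there with its 3' end pointing downstream.
Taking the reverse complement of TTTACCCAACGATTGAAGAG gives CTCTTCAATCGTTGGGTAAA, found at positions 188–207 on the template; the primer anneals here to the top strand with its 3' end pointing upstream.
Product length = (reverse-primer end) − (forward-primer start) + 1 = 207 − 78 + 1 = 130 bp.

130 bp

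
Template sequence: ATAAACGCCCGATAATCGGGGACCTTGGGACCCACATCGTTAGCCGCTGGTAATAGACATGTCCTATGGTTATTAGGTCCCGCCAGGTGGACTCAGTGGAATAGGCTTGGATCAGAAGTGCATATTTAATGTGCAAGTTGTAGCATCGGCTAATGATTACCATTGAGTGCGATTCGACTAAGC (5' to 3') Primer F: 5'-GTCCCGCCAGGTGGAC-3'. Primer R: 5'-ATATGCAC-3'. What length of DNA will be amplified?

49 bp

The forward primer matches the template at positions 77–92.
Taking the reverse complement of ATATGCAC gives GTGCATAT, found at positions 118–125 on the template; the primer anneals here to the top strand with its 3' end pointing upstream.
The product runs from position 77 to position 125, so its length is 125 − 77 + 1 = 49 bp.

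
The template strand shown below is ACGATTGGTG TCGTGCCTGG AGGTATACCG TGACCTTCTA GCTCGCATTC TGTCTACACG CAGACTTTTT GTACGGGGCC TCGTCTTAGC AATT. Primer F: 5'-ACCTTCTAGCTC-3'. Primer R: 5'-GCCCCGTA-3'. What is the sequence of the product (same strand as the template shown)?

5'-ACCTTCTAGCTCGCATTCTGTCTACACGCAGACTTTTTGTACGGGGC-3'

Scanning the template, ACCTTCTAGCTC occurs at positions 33–44; this primer anneals to the bottom strand there with its 3' end pointing downstream.
The reverse primer's reverse complement is TACGGGGC, which matches the template at positions 72–79.
The product is the template from position 33 through 79 (47 bp).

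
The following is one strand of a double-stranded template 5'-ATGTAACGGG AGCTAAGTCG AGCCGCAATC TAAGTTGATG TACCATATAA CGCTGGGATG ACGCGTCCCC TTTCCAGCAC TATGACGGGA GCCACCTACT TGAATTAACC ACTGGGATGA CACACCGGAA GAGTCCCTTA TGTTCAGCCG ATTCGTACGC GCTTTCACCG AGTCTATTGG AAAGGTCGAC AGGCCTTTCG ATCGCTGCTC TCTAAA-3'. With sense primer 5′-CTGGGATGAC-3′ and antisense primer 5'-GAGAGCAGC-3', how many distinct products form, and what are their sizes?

The forward primer CTGGGATGAC matches the top strand at positions 53–62, 112–121.
The reverse primer's reverse complement is GCTGCTCTC, matching at positions 204–212.
Each forward site pairs with the reverse site to give a product ending at position 212: sizes 160, 101 bp.

Two products: 160 bp, 101 bp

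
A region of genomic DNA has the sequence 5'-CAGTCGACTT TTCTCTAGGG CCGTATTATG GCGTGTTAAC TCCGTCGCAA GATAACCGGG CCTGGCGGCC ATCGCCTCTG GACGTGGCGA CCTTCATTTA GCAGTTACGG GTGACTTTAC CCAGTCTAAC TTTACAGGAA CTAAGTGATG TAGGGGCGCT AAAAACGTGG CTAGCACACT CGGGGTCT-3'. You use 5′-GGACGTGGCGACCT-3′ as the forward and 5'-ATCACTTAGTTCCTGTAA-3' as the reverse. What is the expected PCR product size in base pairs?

Forward primer GGACGTGGCGACCT is found on the top strand at positions 80–93.
The reverse primer's reverse complement is TTACAGGAACTAAGTGAT, which matches the template at positions 132–149.
The product runs from position 80 to position 149, so its length is 149 − 80 + 1 = 70 bp.

70 bp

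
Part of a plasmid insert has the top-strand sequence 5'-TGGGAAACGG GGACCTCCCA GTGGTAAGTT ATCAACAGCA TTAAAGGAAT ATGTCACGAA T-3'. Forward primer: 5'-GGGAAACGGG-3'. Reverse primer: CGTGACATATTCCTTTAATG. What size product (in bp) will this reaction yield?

Forward primer GGGAAACGGG is found on the top strand at positions 2–11.
Taking the reverse complement of CGTGACATATTCCTTTAATG gives CATTAAAGGAATATGTCACG, found at positions 39–58 on the template; the primer anneals here to the top strand with its 3' end pointing upstream.
Product length = (reverse-primer end) − (forward-primer start) + 1 = 58 − 2 + 1 = 57 bp.

57 bp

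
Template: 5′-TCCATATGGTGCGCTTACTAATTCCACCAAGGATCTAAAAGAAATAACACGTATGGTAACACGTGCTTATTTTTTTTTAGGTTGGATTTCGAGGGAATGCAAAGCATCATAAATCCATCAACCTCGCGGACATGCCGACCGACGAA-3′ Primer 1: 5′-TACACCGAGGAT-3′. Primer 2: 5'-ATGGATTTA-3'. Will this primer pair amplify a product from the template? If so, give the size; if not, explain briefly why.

No product — primer 1 has no binding site in the template.

Primer 1 (TACACCGAGGAT) does not match the top strand, and its reverse complement ATCCTCGGTGTA does not match either.
With no annealing site for primer 1, no amplification occurs.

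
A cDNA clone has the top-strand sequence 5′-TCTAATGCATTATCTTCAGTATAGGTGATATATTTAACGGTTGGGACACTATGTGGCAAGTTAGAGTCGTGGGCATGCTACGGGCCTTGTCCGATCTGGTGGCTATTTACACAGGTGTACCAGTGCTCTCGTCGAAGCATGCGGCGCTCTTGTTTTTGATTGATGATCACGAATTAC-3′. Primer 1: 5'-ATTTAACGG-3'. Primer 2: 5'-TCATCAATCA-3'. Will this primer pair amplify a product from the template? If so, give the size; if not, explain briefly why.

Yes — a 135 bp product.

Primer 1 (ATTTAACGG) matches the top strand at positions 32–40; it acts as a forward primer.
Primer 2's reverse complement is TGATTGATGA, matching the top strand at positions 157–166; it acts as a reverse primer.
The 3' ends face each other across positions 32–166, giving a 135 bp product.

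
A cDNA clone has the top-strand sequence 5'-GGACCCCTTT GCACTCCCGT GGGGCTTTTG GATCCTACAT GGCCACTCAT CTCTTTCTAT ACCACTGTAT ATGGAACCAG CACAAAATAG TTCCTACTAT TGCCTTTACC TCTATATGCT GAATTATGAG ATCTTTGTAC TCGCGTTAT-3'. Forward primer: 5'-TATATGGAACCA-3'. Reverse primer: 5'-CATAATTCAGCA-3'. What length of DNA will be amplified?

Scanning the template, TATATGGAACCA occurs at positions 68–79; this primer anneals to the bottom strand there with its 3' end pointing downstream.
Reverse complement of the reverse primer: TGCTGAATTATG. This occurs on the top strand at positions 117–128.
The product runs from position 68 to position 128, so its length is 128 − 68 + 1 = 61 bp.

61 bp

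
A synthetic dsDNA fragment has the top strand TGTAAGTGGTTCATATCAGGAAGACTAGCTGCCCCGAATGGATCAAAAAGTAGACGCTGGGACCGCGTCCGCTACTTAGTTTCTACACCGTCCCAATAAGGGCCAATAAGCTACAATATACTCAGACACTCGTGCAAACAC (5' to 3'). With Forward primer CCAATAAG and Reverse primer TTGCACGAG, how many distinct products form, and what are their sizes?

Two products: 45 bp, 35 bp

The forward primer CCAATAAG matches the top strand at positions 93–100, 103–110.
The reverse primer's reverse complement is CTCGTGCAA, matching at positions 129–137.
Each forward site pairs with the reverse site to give a product ending at position 137: sizes 45, 35 bp.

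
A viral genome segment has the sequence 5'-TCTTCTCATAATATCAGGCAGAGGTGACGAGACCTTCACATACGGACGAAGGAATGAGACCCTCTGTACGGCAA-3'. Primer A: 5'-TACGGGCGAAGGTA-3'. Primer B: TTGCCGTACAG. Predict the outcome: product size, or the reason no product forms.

No product — primer A has no binding site in the template.

Primer A (TACGGGCGAAGGTA) does not match the top strand, and its reverse complement TACCTTCGCCCGTA does not match either.
With no annealing site for primer A, no amplification occurs.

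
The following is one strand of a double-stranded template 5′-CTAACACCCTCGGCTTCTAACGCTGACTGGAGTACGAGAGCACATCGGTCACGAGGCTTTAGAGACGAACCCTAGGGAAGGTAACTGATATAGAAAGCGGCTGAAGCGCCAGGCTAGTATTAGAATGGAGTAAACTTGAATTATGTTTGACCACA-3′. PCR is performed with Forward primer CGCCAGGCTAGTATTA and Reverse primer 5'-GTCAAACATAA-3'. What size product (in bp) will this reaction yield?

45 bp

The forward primer matches the template at positions 107–122.
The reverse primer's reverse complement is TTATGTTTGAC, which matches the template at positions 141–151.
The product runs from position 107 to position 151, so its length is 151 − 107 + 1 = 45 bp.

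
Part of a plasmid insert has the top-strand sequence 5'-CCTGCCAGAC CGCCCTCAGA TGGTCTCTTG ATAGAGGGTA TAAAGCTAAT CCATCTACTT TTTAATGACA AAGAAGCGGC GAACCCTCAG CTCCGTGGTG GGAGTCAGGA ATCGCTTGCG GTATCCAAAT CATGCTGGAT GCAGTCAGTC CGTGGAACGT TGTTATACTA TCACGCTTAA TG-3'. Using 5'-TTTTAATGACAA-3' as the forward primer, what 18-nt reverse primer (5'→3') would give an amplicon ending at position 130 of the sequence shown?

5'-ATTTGGATACCGCAAGCG-3'

The forward primer binds at positions 60–71; the product's 3' end on the top strand is position 130.
The reverse primer anneals to the top strand over positions 113–130, i.e. to CGCTTGCGGTATCCAAAT.
Its sequence written 5'→3' is the reverse complement: ATTTGGATACCGCAAGCG.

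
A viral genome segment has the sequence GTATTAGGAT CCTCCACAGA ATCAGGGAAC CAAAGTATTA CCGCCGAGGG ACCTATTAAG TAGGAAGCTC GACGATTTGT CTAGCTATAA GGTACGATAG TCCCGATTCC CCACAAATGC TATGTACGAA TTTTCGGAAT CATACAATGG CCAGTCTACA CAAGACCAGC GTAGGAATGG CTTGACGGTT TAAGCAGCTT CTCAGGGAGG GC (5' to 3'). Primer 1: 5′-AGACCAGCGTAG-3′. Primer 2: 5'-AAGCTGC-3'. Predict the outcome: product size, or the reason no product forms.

Yes — a 38 bp product.

Primer 1 (AGACCAGCGTAG) matches the top strand at positions 163–174; it acts as a forward primer.
Primer 2's reverse complement is GCAGCTT, matching the top strand at positions 194–200; it acts as a reverse primer.
The 3' ends face each other across positions 163–200, giving a 38 bp product.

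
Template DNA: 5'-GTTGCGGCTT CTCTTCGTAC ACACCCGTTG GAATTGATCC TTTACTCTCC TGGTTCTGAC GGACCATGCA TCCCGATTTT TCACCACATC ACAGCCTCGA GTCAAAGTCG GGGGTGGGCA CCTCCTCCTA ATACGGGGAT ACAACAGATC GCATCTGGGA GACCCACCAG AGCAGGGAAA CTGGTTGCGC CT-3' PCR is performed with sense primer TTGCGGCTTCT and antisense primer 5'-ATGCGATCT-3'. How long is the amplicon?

Forward primer TTGCGGCTTCT is found on the top strand at positions 2–12.
Taking the reverse complement of ATGCGATCT gives AGATCGCAT, found at positions 146–154 on the template; the primer anneals here to the top strand with its 3' end pointing upstream.
Product length = (reverse-primer end) − (forward-primer start) + 1 = 154 − 2 + 1 = 153 bp.

153 bp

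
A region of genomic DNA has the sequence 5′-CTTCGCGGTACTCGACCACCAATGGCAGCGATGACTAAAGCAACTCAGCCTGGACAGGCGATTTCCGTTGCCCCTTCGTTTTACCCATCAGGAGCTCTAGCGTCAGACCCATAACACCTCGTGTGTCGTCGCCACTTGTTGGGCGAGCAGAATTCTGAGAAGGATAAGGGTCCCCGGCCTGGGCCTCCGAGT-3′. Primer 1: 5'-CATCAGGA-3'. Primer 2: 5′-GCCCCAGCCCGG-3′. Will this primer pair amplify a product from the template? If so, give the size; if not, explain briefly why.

No product — primer 2 has no binding site in the template.

Primer 2 (GCCCCAGCCCGG) does not match the top strand, and its reverse complement CCGGGCTGGGGC does not match either.
With no annealing site for primer 2, no amplification occurs.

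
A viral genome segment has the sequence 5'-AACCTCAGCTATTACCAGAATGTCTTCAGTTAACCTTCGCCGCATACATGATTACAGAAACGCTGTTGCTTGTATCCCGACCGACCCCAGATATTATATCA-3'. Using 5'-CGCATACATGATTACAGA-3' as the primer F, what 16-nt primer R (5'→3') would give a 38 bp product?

5'-GGGATACAAGCAACAG-3'

The forward primer binds at positions 41–58, so a 38 bp product ends at position 41 + 38 − 1 = 78.
The reverse primer anneals to the top strand over positions 63–78, i.e. to CTGTTGCTTGTATCCC.
Its sequence written 5'→3' is the reverse complement: GGGATACAAGCAACAG.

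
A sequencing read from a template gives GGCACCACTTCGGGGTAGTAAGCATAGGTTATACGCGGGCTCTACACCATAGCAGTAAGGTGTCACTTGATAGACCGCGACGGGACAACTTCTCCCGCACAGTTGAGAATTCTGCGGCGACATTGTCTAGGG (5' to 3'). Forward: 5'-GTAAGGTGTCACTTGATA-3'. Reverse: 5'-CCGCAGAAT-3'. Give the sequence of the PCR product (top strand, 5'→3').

5'-GTAAGGTGTCACTTGATAGACCGCGACGGGACAACTTCTCCCGCACAGTTGAGAATTCTGCGG-3'

Scanning the template, GTAAGGTGTCACTTGATA occurs at positions 55–72; this primer anneals to the bottom strand there with its 3' end pointing downstream.
The reverse primer's reverse complement is ATTCTGCGG, which matches the template at positions 109–117.
The product is the template from position 55 through 117 (63 bp).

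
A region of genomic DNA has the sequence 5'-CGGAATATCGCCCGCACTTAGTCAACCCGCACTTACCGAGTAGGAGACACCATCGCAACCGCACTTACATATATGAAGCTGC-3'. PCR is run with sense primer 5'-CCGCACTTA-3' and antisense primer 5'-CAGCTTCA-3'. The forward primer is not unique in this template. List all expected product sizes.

70 bp, 55 bp, 23 bp

The forward primer CCGCACTTA matches the top strand at positions 12–20, 27–35, 59–67.
The reverse primer's reverse complement is TGAAGCTG, matching at positions 74–81.
Each forward site pairs with the reverse site to give a product ending at position 81: sizes 70, 55, 23 bp.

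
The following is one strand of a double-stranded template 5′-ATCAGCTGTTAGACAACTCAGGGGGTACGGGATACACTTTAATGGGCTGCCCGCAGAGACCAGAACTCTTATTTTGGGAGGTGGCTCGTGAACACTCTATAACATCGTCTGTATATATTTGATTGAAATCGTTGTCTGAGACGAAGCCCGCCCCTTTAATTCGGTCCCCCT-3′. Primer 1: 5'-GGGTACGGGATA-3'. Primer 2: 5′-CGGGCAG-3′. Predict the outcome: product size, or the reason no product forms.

Primer 1 (GGGTACGGGATA) matches the top strand at positions 23–34; it acts as a forward primer.
Primer 2's reverse complement is CTGCCCG, matching the top strand at positions 47–53; it acts as a reverse primer.
The 3' ends face each other across positions 23–53, giving a 31 bp product.

Yes — a 31 bp product.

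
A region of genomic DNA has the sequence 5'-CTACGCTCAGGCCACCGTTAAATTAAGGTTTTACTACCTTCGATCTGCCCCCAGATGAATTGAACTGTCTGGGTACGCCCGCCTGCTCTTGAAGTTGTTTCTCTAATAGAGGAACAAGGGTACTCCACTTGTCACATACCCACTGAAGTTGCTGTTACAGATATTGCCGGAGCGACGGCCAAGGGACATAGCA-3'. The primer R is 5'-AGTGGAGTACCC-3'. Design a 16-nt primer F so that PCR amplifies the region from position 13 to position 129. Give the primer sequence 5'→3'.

The reverse primer's reverse complement GGGTACTCCACT matches the template at positions 118–129; the product starts at position 13.
The forward primer is identical to the top strand over positions 13–28: CACCGTTAAATTAAGG.

5'-CACCGTTAAATTAAGG-3'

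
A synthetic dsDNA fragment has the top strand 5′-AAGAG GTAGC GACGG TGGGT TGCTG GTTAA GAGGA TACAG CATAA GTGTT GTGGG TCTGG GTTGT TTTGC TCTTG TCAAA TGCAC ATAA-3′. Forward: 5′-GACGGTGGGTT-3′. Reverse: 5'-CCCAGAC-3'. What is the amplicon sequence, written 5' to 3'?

5'-GACGGTGGGTTGCTGGTTAAGAGGATACAGCATAAGTGTTGTGGGTCTGGG-3'

Forward primer GACGGTGGGTT is found on the top strand at positions 11–21.
Reverse complement of the reverse primer: GTCTGGG. This occurs on the top strand at positions 55–61.
The product is the template from position 11 through 61 (51 bp).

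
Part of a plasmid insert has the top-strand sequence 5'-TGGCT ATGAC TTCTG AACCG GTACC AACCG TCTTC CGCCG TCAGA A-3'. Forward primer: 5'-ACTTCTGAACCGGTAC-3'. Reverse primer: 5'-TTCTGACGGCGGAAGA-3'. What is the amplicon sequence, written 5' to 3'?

The forward primer matches the template at positions 9–24.
Taking the reverse complement of TTCTGACGGCGGAAGA gives TCTTCCGCCGTCAGAA, found at positions 31–46 on the template; the primer anneals here to the top strand with its 3' end pointing upstream.
The product is the template from position 9 through 46 (38 bp).

5'-ACTTCTGAACCGGTACCAACCGTCTTCCGCCGTCAGAA-3'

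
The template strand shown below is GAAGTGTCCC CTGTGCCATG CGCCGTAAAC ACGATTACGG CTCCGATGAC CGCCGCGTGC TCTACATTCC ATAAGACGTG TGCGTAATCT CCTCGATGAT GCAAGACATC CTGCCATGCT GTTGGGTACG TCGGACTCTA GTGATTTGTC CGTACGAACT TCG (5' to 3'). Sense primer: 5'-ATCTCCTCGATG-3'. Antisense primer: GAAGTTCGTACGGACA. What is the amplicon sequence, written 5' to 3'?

5'-ATCTCCTCGATGATGCAAGACATCCTGCCATGCTGTTGGGTACGTCGGACTCTAGTGATTTGTCCGTACGAACTTC-3'

The forward primer matches the template at positions 87–98.
The reverse primer's reverse complement is TGTCCGTACGAACTTC, which matches the template at positions 147–162.
The product is the template from position 87 through 162 (76 bp).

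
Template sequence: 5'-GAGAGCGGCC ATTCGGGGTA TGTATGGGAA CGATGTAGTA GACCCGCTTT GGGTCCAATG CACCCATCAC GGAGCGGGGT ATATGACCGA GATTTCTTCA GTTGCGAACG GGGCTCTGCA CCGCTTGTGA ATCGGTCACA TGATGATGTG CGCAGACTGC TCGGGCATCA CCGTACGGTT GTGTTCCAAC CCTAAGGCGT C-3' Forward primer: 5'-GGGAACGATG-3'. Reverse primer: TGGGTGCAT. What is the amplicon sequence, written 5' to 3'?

5'-GGGAACGATGTAGTAGACCCGCTTTGGGTCCAATGCACCCA-3'

Forward primer GGGAACGATG is found on the top strand at positions 26–35.
The reverse primer's reverse complement is ATGCACCCA, which matches the template at positions 58–66.
The product is the template from position 26 through 66 (41 bp).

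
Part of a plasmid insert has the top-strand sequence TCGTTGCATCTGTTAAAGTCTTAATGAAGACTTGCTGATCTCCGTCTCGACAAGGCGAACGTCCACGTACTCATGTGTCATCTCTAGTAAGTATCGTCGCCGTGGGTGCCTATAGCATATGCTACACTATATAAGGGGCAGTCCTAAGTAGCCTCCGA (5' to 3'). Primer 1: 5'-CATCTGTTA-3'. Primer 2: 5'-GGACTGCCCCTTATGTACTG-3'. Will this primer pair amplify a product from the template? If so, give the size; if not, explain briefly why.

Primer 2 (GGACTGCCCCTTATGTACTG) does not match the top strand, and its reverse complement CAGTACATAAGGGGCAGTCC does not match either.
With no annealing site for primer 2, no amplification occurs.

No product — primer 2 has no binding site in the template.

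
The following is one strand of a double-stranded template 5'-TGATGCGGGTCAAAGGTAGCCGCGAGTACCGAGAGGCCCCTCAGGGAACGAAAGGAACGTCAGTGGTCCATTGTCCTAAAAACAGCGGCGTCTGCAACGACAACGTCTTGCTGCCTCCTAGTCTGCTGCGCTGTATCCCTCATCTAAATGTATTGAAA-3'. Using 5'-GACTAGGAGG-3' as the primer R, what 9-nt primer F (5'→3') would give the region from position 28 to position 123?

5'-ACCGAGAGG-3'

The reverse primer's reverse complement CCTCCTAGTC matches the template at positions 114–123; the product starts at position 28.
The forward primer is identical to the top strand over positions 28–36: ACCGAGAGG.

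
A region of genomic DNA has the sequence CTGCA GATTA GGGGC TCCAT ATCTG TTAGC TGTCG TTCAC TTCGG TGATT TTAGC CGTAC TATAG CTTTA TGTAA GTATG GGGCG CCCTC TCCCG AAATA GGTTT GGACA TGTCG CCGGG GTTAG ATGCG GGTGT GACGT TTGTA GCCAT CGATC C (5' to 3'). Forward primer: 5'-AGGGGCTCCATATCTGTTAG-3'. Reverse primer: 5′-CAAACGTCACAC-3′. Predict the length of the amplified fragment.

134 bp

Scanning the template, AGGGGCTCCATATCTGTTAG occurs at positions 10–29; this primer anneals to the bottom strand there with its 3' end pointing downstream.
The reverse primer's reverse complement is GTGTGACGTTTG, which matches the template at positions 132–143.
The product runs from position 10 to position 143, so its length is 143 − 10 + 1 = 134 bp.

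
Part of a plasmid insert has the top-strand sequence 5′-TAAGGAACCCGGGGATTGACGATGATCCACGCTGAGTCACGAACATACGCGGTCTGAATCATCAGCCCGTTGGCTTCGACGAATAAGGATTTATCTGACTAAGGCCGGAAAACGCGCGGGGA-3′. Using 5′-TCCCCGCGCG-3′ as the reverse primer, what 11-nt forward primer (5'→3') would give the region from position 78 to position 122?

The reverse primer's reverse complement CGCGCGGGGA matches the template at positions 113–122; the product starts at position 78.
The forward primer is identical to the top strand over positions 78–88: GACGAATAAGG.

5'-GACGAATAAGG-3'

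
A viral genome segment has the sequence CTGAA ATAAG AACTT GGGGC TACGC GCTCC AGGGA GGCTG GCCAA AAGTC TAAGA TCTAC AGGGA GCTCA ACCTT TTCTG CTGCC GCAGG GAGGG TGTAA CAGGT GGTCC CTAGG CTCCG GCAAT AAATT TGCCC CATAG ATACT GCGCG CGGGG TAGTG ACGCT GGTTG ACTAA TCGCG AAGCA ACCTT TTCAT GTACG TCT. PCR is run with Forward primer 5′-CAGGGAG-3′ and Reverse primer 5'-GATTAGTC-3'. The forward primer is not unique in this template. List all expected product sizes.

148 bp, 118 bp, 91 bp

The forward primer CAGGGAG matches the top strand at positions 30–36, 60–66, 87–93.
The reverse primer's reverse complement is GACTAATC, matching at positions 170–177.
Each forward site pairs with the reverse site to give a product ending at position 177: sizes 148, 118, 91 bp.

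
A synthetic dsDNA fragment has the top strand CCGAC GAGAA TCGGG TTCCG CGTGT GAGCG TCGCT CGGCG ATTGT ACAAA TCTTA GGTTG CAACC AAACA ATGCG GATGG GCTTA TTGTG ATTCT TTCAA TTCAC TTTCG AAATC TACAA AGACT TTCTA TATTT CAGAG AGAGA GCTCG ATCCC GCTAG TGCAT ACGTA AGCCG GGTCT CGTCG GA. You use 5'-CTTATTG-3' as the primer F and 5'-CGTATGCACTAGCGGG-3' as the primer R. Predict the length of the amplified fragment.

Scanning the template, CTTATTG occurs at positions 82–88; this primer anneals to the bottom strand there with its 3' end pointing downstream.
Taking the reverse complement of CGTATGCACTAGCGGG gives CCCGCTAGTGCATACG, found at positions 153–168 on the template; the primer anneals here to the top strand with its 3' end pointing upstream.
Product length = (reverse-primer end) − (forward-primer start) + 1 = 168 − 82 + 1 = 87 bp.

87 bp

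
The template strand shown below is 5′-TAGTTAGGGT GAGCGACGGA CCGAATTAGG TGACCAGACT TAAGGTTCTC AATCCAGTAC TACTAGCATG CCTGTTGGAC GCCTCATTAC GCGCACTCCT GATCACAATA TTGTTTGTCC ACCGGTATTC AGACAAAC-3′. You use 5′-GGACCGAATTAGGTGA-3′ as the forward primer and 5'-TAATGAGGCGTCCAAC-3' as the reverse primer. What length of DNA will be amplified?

72 bp

Forward primer GGACCGAATTAGGTGA is found on the top strand at positions 18–33.
Taking the reverse complement of TAATGAGGCGTCCAAC gives GTTGGACGCCTCATTA, found at positions 74–89 on the template; the primer anneals here to the top strand with its 3' end pointing upstream.
Product length = (reverse-primer end) − (forward-primer start) + 1 = 89 − 18 + 1 = 72 bp.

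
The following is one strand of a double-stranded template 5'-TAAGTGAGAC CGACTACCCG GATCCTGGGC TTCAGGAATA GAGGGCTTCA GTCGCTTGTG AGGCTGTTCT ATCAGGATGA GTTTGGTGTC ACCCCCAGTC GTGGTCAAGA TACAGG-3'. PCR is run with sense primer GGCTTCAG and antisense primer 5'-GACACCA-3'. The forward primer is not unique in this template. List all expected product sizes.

63 bp, 47 bp

The forward primer GGCTTCAG matches the top strand at positions 28–35, 44–51.
The reverse primer's reverse complement is TGGTGTC, matching at positions 84–90.
Each forward site pairs with the reverse site to give a product ending at position 90: sizes 63, 47 bp.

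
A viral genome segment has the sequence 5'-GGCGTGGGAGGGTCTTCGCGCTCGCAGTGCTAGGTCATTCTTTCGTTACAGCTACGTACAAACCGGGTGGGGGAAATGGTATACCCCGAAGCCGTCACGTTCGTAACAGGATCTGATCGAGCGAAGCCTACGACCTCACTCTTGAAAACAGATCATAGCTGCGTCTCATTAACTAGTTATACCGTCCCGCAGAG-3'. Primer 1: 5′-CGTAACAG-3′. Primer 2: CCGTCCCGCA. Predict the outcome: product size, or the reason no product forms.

No product — both primers anneal to the same strand and extend in the same direction.

Primer 1 (CGTAACAG) matches the top strand at positions 102–109 (3' end points downstream).
Primer 2 (CCGTCCCGCA) also matches the top strand directly, at positions 182–191 — its reverse complement TGCGGGACGG is not present.
Both primers anneal to the bottom strand with 3' ends pointing the same way, so neither can prime synthesis back toward the other.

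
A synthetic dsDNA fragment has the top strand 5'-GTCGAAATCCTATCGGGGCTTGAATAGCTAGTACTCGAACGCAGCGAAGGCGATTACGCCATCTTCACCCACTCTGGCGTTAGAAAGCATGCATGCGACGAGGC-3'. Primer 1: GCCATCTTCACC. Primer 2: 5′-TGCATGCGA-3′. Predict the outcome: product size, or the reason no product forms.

No product — both primers anneal to the same strand and extend in the same direction.

Primer 1 (GCCATCTTCACC) matches the top strand at positions 58–69 (3' end points downstream).
Primer 2 (TGCATGCGA) also matches the top strand directly, at positions 90–98 — its reverse complement TCGCATGCA is not present.
Both primers anneal to the bottom strand with 3' ends pointing the same way, so neither can prime synthesis back toward the other.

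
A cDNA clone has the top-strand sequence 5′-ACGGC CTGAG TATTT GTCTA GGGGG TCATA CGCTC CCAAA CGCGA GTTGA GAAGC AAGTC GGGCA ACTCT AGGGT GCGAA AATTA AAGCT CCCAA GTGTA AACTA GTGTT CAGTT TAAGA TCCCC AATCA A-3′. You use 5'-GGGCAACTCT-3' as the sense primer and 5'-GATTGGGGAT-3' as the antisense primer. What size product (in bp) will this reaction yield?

Scanning the template, GGGCAACTCT occurs at positions 61–70; this primer anneals to the bottom strand there with its 3' end pointing downstream.
Taking the reverse complement of GATTGGGGAT gives ATCCCCAATC, found at positions 120–129 on the template; the primer anneals here to the top strand with its 3' end pointing upstream.
Product length = (reverse-primer end) − (forward-primer start) + 1 = 129 − 61 + 1 = 69 bp.

69 bp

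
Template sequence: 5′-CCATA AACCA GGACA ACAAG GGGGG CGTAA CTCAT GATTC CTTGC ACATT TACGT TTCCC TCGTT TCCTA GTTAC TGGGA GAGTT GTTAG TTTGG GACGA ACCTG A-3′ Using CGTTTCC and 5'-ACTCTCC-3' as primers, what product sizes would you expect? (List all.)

32 bp, 23 bp

The forward primer CGTTTCC matches the top strand at positions 53–59, 62–68.
The reverse primer's reverse complement is GGAGAGT, matching at positions 78–84.
Each forward site pairs with the reverse site to give a product ending at position 84: sizes 32, 23 bp.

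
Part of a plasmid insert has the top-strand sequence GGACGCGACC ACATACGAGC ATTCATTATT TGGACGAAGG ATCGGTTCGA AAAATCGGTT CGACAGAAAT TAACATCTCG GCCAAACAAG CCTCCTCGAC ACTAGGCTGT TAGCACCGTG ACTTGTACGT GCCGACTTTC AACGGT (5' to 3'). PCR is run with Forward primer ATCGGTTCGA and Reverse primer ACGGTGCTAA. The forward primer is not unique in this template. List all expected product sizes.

The forward primer ATCGGTTCGA matches the top strand at positions 41–50, 54–63.
The reverse primer's reverse complement is TTAGCACCGT, matching at positions 110–119.
Each forward site pairs with the reverse site to give a product ending at position 119: sizes 79, 66 bp.

79 bp, 66 bp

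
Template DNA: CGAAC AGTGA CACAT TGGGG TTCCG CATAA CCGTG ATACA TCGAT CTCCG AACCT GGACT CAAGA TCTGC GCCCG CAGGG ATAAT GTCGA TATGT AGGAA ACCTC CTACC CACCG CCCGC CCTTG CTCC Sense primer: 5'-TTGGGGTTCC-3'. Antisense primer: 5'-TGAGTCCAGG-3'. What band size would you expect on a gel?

48 bp

The forward primer matches the template at positions 15–24.
The reverse primer's reverse complement is CCTGGACTCA, which matches the template at positions 53–62.
Amplicon spans positions 15–62: 48 bp.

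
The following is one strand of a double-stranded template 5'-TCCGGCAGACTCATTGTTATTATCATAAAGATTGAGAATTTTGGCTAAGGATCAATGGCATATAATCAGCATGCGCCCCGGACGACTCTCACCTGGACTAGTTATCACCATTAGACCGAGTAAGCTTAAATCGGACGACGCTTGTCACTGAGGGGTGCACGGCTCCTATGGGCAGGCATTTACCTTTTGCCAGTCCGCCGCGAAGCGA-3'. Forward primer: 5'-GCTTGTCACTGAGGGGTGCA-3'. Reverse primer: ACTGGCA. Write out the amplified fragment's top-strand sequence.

Forward primer GCTTGTCACTGAGGGGTGCA is found on the top strand at positions 140–159.
The reverse primer's reverse complement is TGCCAGT, which matches the template at positions 188–194.
The product is the template from position 140 through 194 (55 bp).

5'-GCTTGTCACTGAGGGGTGCACGGCTCCTATGGGCAGGCATTTACCTTTTGCCAGT-3'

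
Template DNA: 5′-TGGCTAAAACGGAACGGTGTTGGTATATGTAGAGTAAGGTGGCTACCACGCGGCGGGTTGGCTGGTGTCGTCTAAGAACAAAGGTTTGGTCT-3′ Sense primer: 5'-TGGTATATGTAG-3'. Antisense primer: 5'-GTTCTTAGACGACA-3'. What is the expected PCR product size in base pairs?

Scanning the template, TGGTATATGTAG occurs at positions 21–32; this primer anneals to the bottom strand there with its 3' end pointing downstream.
Reverse complement of the reverse primer: TGTCGTCTAAGAAC. This occurs on the top strand at positions 66–79.
Product length = (reverse-primer end) − (forward-primer start) + 1 = 79 − 21 + 1 = 59 bp.

59 bp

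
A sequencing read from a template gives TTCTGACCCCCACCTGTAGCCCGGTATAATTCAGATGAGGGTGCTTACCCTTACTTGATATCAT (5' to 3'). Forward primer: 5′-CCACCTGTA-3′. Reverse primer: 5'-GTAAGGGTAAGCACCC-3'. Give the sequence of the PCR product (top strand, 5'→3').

5'-CCACCTGTAGCCCGGTATAATTCAGATGAGGGTGCTTACCCTTAC-3'

The forward primer matches the template at positions 10–18.
Taking the reverse complement of GTAAGGGTAAGCACCC gives GGGTGCTTACCCTTAC, found at positions 39–54 on the template; the primer anneals here to the top strand with its 3' end pointing upstream.
The product is the template from position 10 through 54 (45 bp).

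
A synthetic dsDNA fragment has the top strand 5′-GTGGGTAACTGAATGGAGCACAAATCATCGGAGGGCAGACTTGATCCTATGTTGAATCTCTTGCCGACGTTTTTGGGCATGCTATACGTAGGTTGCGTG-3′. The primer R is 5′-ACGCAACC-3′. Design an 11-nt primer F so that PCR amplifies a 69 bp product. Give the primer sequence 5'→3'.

5'-GGAGGGCAGAC-3'

The reverse primer's reverse complement GGTTGCGT matches the template at positions 91–98, so the product ends at position 98.
A 69 bp product then starts at position 98 − 69 + 1 = 30.
The forward primer is identical to the top strand there: GGAGGGCAGAC.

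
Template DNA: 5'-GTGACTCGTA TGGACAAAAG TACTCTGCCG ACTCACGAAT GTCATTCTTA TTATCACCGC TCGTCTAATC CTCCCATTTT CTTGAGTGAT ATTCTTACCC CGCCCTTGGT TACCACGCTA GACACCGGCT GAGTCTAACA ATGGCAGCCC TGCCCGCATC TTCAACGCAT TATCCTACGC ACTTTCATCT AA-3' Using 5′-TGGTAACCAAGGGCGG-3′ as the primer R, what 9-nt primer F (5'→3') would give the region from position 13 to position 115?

The reverse primer's reverse complement CCGCCCTTGGTTACCA matches the template at positions 100–115; the product starts at position 13.
The forward primer is identical to the top strand over positions 13–21: GACAAAAGT.

5'-GACAAAAGT-3'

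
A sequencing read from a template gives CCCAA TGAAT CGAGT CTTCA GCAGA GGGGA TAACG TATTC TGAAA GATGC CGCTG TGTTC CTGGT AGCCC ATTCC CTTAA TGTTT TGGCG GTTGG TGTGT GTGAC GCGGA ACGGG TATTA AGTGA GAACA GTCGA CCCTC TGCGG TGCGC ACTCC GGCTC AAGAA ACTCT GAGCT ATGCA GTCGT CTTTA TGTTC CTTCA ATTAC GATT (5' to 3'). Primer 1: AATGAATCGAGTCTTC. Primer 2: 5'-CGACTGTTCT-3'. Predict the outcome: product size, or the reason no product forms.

Primer 1 (AATGAATCGAGTCTTC) matches the top strand at positions 4–19; it acts as a forward primer.
Primer 2's reverse complement is AGAACAGTCG, matching the top strand at positions 125–134; it acts as a reverse primer.
The 3' ends face each other across positions 4–134, giving a 131 bp product.

Yes — a 131 bp product.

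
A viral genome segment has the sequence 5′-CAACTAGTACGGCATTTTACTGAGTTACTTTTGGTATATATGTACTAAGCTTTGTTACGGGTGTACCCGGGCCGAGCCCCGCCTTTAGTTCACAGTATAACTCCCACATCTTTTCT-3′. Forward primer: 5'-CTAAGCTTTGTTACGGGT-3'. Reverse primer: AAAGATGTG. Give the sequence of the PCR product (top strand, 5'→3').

5'-CTAAGCTTTGTTACGGGTGTACCCGGGCCGAGCCCCGCCTTTAGTTCACAGTATAACTCCCACATCTTT-3'

Forward primer CTAAGCTTTGTTACGGGT is found on the top strand at positions 45–62.
The reverse primer's reverse complement is CACATCTTT, which matches the template at positions 105–113.
The product is the template from position 45 through 113 (69 bp).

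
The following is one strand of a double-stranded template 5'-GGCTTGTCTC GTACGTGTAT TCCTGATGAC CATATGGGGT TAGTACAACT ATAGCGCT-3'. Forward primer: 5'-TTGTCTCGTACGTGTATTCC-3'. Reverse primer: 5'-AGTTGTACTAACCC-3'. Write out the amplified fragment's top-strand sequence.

5'-TTGTCTCGTACGTGTATTCCTGATGACCATATGGGGTTAGTACAACT-3'

Forward primer TTGTCTCGTACGTGTATTCC is found on the top strand at positions 4–23.
Taking the reverse complement of AGTTGTACTAACCC gives GGGTTAGTACAACT, found at positions 37–50 on the template; the primer anneals here to the top strand with its 3' end pointing upstream.
The product is the template from position 4 through 50 (47 bp).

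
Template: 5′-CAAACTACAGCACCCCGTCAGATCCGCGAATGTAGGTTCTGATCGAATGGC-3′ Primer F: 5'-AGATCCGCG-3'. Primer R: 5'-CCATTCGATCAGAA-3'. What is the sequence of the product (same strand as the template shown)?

5'-AGATCCGCGAATGTAGGTTCTGATCGAATGG-3'

Scanning the template, AGATCCGCG occurs at positions 20–28; this primer anneals to the bottom strand there with its 3' end pointing downstream.
The reverse primer's reverse complement is TTCTGATCGAATGG, which matches the template at positions 37–50.
The product is the template from position 20 through 50 (31 bp).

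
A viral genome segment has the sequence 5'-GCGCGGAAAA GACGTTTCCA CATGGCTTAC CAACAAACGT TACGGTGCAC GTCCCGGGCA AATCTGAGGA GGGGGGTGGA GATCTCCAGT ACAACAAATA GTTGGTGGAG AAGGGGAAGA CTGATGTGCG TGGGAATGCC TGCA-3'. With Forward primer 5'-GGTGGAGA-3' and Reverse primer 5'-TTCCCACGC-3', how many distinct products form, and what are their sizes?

The forward primer GGTGGAGA matches the top strand at positions 75–82, 104–111.
The reverse primer's reverse complement is GCGTGGGAA, matching at positions 128–136.
Each forward site pairs with the reverse site to give a product ending at position 136: sizes 62, 33 bp.

Two products: 62 bp, 33 bp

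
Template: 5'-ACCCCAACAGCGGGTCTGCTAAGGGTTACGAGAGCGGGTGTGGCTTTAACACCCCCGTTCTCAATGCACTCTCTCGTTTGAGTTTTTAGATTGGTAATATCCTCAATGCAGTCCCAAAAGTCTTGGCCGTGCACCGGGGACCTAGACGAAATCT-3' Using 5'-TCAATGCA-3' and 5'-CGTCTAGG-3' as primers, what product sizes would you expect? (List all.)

The forward primer TCAATGCA matches the top strand at positions 61–68, 103–110.
The reverse primer's reverse complement is CCTAGACG, matching at positions 141–148.
Each forward site pairs with the reverse site to give a product ending at position 148: sizes 88, 46 bp.

88 bp, 46 bp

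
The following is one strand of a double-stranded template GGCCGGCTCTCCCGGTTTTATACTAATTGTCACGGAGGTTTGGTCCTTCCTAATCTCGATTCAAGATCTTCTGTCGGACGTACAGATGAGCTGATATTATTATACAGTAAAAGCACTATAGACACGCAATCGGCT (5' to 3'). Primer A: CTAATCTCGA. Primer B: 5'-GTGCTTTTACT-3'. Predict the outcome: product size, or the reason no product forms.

Primer A (CTAATCTCGA) matches the top strand at positions 50–59; it acts as a forward primer.
Primer B's reverse complement is AGTAAAAGCAC, matching the top strand at positions 106–116; it acts as a reverse primer.
The 3' ends face each other across positions 50–116, giving a 67 bp product.

Yes — a 67 bp product.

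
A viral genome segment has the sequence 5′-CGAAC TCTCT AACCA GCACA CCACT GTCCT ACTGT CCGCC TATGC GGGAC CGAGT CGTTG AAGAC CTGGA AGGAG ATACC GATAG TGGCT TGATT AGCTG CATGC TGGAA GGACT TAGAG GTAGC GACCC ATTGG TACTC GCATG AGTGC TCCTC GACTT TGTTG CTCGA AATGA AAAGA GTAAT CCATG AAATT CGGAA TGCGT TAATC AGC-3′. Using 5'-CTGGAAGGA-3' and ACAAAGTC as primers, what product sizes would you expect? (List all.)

The forward primer CTGGAAGGA matches the top strand at positions 66–74, 105–113.
The reverse primer's reverse complement is GACTTTGT, matching at positions 156–163.
Each forward site pairs with the reverse site to give a product ending at position 163: sizes 98, 59 bp.

98 bp, 59 bp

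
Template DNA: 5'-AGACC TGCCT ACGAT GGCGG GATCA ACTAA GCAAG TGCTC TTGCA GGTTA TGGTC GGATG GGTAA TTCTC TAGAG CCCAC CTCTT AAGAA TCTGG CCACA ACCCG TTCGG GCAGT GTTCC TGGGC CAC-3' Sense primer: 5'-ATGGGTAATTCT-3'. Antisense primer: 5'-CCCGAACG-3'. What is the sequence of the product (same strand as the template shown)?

5'-ATGGGTAATTCTCTAGAGCCCACCTCTTAAGAATCTGGCCACAACCCGTTCGGG-3'

Forward primer ATGGGTAATTCT is found on the top strand at positions 58–69.
Reverse complement of the reverse primer: CGTTCGGG. This occurs on the top strand at positions 104–111.
The product is the template from position 58 through 111 (54 bp).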